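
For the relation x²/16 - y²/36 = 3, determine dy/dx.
Take d/dx of both sides. Since y is implicitly a function of x, the chain rule attaches a y' = dy/dx factor whenever we differentiate through y.

Set F(x, y) = (left side) − (right side), so the curve is F = 0. Differentiating each term of F:
  d/dx[x^2/16] = x/8
  d/dx[-y^2/36] = -y·y'/18
  d/dx[-3] = 0

Collecting, the y'-free part is the partial derivative in x and the y' coefficient is the partial derivative in y:
  ∂F/∂x = x/8
  ∂F/∂y = -y/18

so d/dx[F(x, y(x))] = ∂F/∂x + (∂F/∂y)·y' = 0. Rearranging,
  dy/dx = -(∂F/∂x)/(∂F/∂y) = -(x/8)/(-y/18) = 9x/(4y)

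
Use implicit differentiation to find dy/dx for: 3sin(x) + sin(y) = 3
Differentiate the relation implicitly: treat y = y(x) and apply the chain rule, so every y-derivative picks up a y' = dy/dx factor.

With everything moved to the left-hand side, differentiate term by term:
  d/dx[3sin(x)] = 3cos(x)
  d/dx[sin(y)] = y'·cos(y)
  d/dx[-3] = 0

Separating the contributions that come from x directly and those that come through y:
  without y':      3cos(x)
  multiplying y':  cos(y)

so (3cos(x)) + (cos(y))·y' = 0, and therefore
  dy/dx = -(3cos(x))/(cos(y)) = -3cos(x)/cos(y)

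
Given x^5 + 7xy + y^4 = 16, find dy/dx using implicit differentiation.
Differentiate both sides with respect to x, treating y as y(x). By the chain rule, any term containing y contributes a factor of y' = dy/dx when we differentiate it.

Move every term to one side and write the relation as F(x, y) = 0. Term by term,
  d/dx[x^5] = 5x^4
  d/dx[7xy] = 7x·y' + 7y
  d/dx[y^4] = 4y^3·y'
  d/dx[-16] = 0

The pieces without y' make up ∂F/∂x and the coefficient of y' is ∂F/∂y:
  ∂F/∂x = 5x^4 + 7y,
  ∂F/∂y = 7x + 4y^3.

Since d/dx[F] = ∂F/∂x + (∂F/∂y)·y' = 0, solve for y':
  (∂F/∂y)·y' = -∂F/∂x
  dy/dx = -(∂F/∂x)/(∂F/∂y) = -(5x^4 + 7y)/(7x + 4y^3) = (-5x^4 - 7y)/(7x + 4y^3)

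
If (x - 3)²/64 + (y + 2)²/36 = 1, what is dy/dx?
Take d/dx of both sides. Since y is implicitly a function of x, the chain rule attaches a y' = dy/dx factor whenever we differentiate through y.

Set F(x, y) = (left side) − (right side), so the curve is F = 0. Differentiating each term of F:
  d/dx[(x - 3)^2/64] = x/32 - 3/32
  d/dx[(y + 2)^2/36] = y'(y + 2)/18
  d/dx[-1] = 0

Collecting, the y'-free part is the partial derivative in x and the y' coefficient is the partial derivative in y:
  ∂F/∂x = x/32 - 3/32
  ∂F/∂y = y/18 + 1/9

so d/dx[F(x, y(x))] = ∂F/∂x + (∂F/∂y)·y' = 0. Rearranging,
  dy/dx = -(∂F/∂x)/(∂F/∂y) = -(x/32 - 3/32)/(y/18 + 1/9)
        = -((x - 3)/32)/((y + 2)/18) = 9(3 - x)/(16(y + 2))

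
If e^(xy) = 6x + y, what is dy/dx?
Take d/dx of both sides. Since y is implicitly a function of x, the chain rule attaches a y' = dy/dx factor whenever we differentiate through y.

Set F(x, y) = (left side) − (right side), so the curve is F = 0. Differentiating each term of F:
  d/dx[-6x] = -6
  d/dx[-y] = -y'
  d/dx[e^(xy)] = (x·y' + y)·e^(xy)

Collecting, the y'-free part is the partial derivative in x and the y' coefficient is the partial derivative in y:
  ∂F/∂x = y·e^(xy) - 6
  ∂F/∂y = x·e^(xy) - 1

so d/dx[F(x, y(x))] = ∂F/∂x + (∂F/∂y)·y' = 0. Rearranging,
  dy/dx = -(∂F/∂x)/(∂F/∂y) = -(y·e^(xy) - 6)/(x·e^(xy) - 1) = (-y·e^(xy) + 6)/(x·e^(xy) - 1)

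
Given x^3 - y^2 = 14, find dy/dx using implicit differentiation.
Differentiate both sides with respect to x, treating y as y(x). By the chain rule, any term containing y contributes a factor of y' = dy/dx when we differentiate it.

Move every term to one side and write the relation as F(x, y) = 0. Term by term,
  d/dx[x^3] = 3x^2
  d/dx[-y^2] = -2y·y'
  d/dx[-14] = 0

The pieces without y' make up ∂F/∂x and the coefficient of y' is ∂F/∂y:
  ∂F/∂x = 3x^2,
  ∂F/∂y = -2y.

Since d/dx[F] = ∂F/∂x + (∂F/∂y)·y' = 0, solve for y':
  (∂F/∂y)·y' = -∂F/∂x
  dy/dx = -(∂F/∂x)/(∂F/∂y) = -(3x^2)/(-2y) = 3x^2/(2y)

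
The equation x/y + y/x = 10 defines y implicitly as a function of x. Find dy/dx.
Take d/dx of both sides. Since y is implicitly a function of x, the chain rule attaches a y' = dy/dx factor whenever we differentiate through y.

Set F(x, y) = (left side) − (right side), so the curve is F = 0. Differentiating each term of F:
  d/dx[x/y] = -x·y'/y^2 + 1/y
  d/dx[y/x] = y'/x - y/x^2
  d/dx[-10] = 0

Collecting, the y'-free part is the partial derivative in x and the y' coefficient is the partial derivative in y:
  ∂F/∂x = 1/y - y/x^2
  ∂F/∂y = -x/y^2 + 1/x

so d/dx[F(x, y(x))] = ∂F/∂x + (∂F/∂y)·y' = 0. Rearranging,
  dy/dx = -(∂F/∂x)/(∂F/∂y) = -(1/y - y/x^2)/(-x/y^2 + 1/x)
        = -((x - y)(x + y)/(x^2y))/(-(x - y)(x + y)/(xy^2)) = y/x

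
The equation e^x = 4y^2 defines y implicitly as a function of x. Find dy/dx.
Differentiate the relation implicitly: treat y = y(x) and apply the chain rule, so every y-derivative picks up a y' = dy/dx factor.

With everything moved to the left-hand side, differentiate term by term:
  d/dx[-4y^2] = -8y·y'
  d/dx[e^(x)] = e^(x)

Separating the contributions that come from x directly and those that come through y:
  without y':      e^(x)
  multiplying y':  -8y

so (e^(x)) + (-8y)·y' = 0, and therefore
  dy/dx = -(e^(x))/(-8y) = e^(x)/(8y)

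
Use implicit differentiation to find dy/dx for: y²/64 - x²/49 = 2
Apply d/dx to both sides, remembering that y depends on x. Each occurrence of y therefore brings in a y' = dy/dx via the chain rule.

With F(x, y) equal to the left-hand side minus the right, differentiate F term by term:
  d/dx[-x^2/49] = -2x/49
  d/dx[y^2/64] = y·y'/32
  d/dx[-2] = 0
Adding these up, d/dx[F] = 0 becomes
  (-2x/49) + (y/32)·y' = 0,
so isolating y',
  dy/dx = -(-2x/49)/(y/32) = 64x/(49y)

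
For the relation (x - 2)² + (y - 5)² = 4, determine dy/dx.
Apply d/dx to both sides, remembering that y depends on x. Each occurrence of y therefore brings in a y' = dy/dx via the chain rule.

With F(x, y) equal to the left-hand side minus the right, differentiate F term by term:
  d/dx[(x - 2)^2] = 2x - 4
  d/dx[(y - 5)^2] = 2·y'(y - 5)
  d/dx[-4] = 0
Adding these up, d/dx[F] = 0 becomes
  (2x - 4) + (2y - 10)·y' = 0,
so isolating y',
  dy/dx = -(2x - 4)/(2y - 10) = (2 - x)/(y - 5)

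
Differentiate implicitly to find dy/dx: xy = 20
Differentiate the relation implicitly: treat y = y(x) and apply the chain rule, so every y-derivative picks up a y' = dy/dx factor.

With everything moved to the left-hand side, differentiate term by term:
  d/dx[xy] = x·y' + y
  d/dx[-20] = 0

Separating the contributions that come from x directly and those that come through y:
  without y':      y
  multiplying y':  x

so (y) + (x)·y' = 0, and therefore
  dy/dx = -(y)/(x) = -y/x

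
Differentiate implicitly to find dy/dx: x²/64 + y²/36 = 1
Apply d/dx to both sides, remembering that y depends on x. Each occurrence of y therefore brings in a y' = dy/dx via the chain rule.

With F(x, y) equal to the left-hand side minus the right, differentiate F term by term:
  d/dx[x^2/64] = x/32
  d/dx[y^2/36] = y·y'/18
  d/dx[-1] = 0
Adding these up, d/dx[F] = 0 becomes
  (x/32) + (y/18)·y' = 0,
so isolating y',
  dy/dx = -(x/32)/(y/18) = -9x/(16y)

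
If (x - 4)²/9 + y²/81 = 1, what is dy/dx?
Differentiate both sides with respect to x, treating y as y(x). By the chain rule, any term containing y contributes a factor of y' = dy/dx when we differentiate it.

Move every term to one side and write the relation as F(x, y) = 0. Term by term,
  d/dx[y^2/81] = 2y·y'/81
  d/dx[(x - 4)^2/9] = 2x/9 - 8/9
  d/dx[-1] = 0

The pieces without y' make up ∂F/∂x and the coefficient of y' is ∂F/∂y:
  ∂F/∂x = 2x/9 - 8/9,
  ∂F/∂y = 2y/81.

Since d/dx[F] = ∂F/∂x + (∂F/∂y)·y' = 0, solve for y':
  (∂F/∂y)·y' = -∂F/∂x
  dy/dx = -(∂F/∂x)/(∂F/∂y) = -(2x/9 - 8/9)/(2y/81)
        = -(2(x - 4)/9)/(2y/81) = 9(4 - x)/y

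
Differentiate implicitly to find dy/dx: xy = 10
Take d/dx of both sides. Since y is implicitly a function of x, the chain rule attaches a y' = dy/dx factor whenever we differentiate through y.

Set F(x, y) = (left side) − (right side), so the curve is F = 0. Differentiating each term of F:
  d/dx[xy] = x·y' + y
  d/dx[-10] = 0

Collecting, the y'-free part is the partial derivative in x and the y' coefficient is the partial derivative in y:
  ∂F/∂x = y
  ∂F/∂y = x

so d/dx[F(x, y(x))] = ∂F/∂x + (∂F/∂y)·y' = 0. Rearranging,
  dy/dx = -(∂F/∂x)/(∂F/∂y) = -(y)/(x) = -y/x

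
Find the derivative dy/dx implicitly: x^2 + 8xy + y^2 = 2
Differentiate the relation implicitly: treat y = y(x) and apply the chain rule, so every y-derivative picks up a y' = dy/dx factor.

With everything moved to the left-hand side, differentiate term by term:
  d/dx[x^2] = 2x
  d/dx[8xy] = 8x·y' + 8y
  d/dx[y^2] = 2y·y'
  d/dx[-2] = 0

Separating the contributions that come from x directly and those that come through y:
  without y':      2x + 8y
  multiplying y':  8x + 2y

so (2x + 8y) + (8x + 2y)·y' = 0, and therefore
  dy/dx = -(2x + 8y)/(8x + 2y) = (-x - 4y)/(4x + y)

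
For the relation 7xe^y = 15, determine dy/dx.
Differentiate both sides with respect to x, treating y as y(x). By the chain rule, any term containing y contributes a factor of y' = dy/dx when we differentiate it.

Move every term to one side and write the relation as F(x, y) = 0. Term by term,
  d/dx[7x·e^(y)] = 7x·y'·e^(y) + 7e^(y)
  d/dx[-15] = 0

The pieces without y' make up ∂F/∂x and the coefficient of y' is ∂F/∂y:
  ∂F/∂x = 7e^(y),
  ∂F/∂y = 7x·e^(y).

Since d/dx[F] = ∂F/∂x + (∂F/∂y)·y' = 0, solve for y':
  (∂F/∂y)·y' = -∂F/∂x
  dy/dx = -(∂F/∂x)/(∂F/∂y) = -(7e^(y))/(7x·e^(y)) = -1/x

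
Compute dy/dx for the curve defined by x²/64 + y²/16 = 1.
Differentiate both sides with respect to x, treating y as y(x). By the chain rule, any term containing y contributes a factor of y' = dy/dx when we differentiate it.

Move every term to one side and write the relation as F(x, y) = 0. Term by term,
  d/dx[x^2/64] = x/32
  d/dx[y^2/16] = y·y'/8
  d/dx[-1] = 0

The pieces without y' make up ∂F/∂x and the coefficient of y' is ∂F/∂y:
  ∂F/∂x = x/32,
  ∂F/∂y = y/8.

Since d/dx[F] = ∂F/∂x + (∂F/∂y)·y' = 0, solve for y':
  (∂F/∂y)·y' = -∂F/∂x
  dy/dx = -(∂F/∂x)/(∂F/∂y) = -(x/32)/(y/8) = -x/(4y)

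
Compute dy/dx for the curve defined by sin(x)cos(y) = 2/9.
Apply d/dx to both sides, remembering that y depends on x. Each occurrence of y therefore brings in a y' = dy/dx via the chain rule.

With F(x, y) equal to the left-hand side minus the right, differentiate F term by term:
  d/dx[sin(x)·cos(y)] = -y'·sin(x)·sin(y) + cos(x)·cos(y)
  d/dx[-2/9] = 0
Adding these up, d/dx[F] = 0 becomes
  (cos(x)·cos(y)) + (-sin(x)·sin(y))·y' = 0,
so isolating y',
  dy/dx = -(cos(x)·cos(y))/(-sin(x)·sin(y)) = 1/(tan(x)·tan(y))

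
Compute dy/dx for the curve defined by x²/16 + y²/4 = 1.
Differentiate both sides with respect to x, treating y as y(x). By the chain rule, any term containing y contributes a factor of y' = dy/dx when we differentiate it.

Move every term to one side and write the relation as F(x, y) = 0. Term by term,
  d/dx[x^2/16] = x/8
  d/dx[y^2/4] = y·y'/2
  d/dx[-1] = 0

The pieces without y' make up ∂F/∂x and the coefficient of y' is ∂F/∂y:
  ∂F/∂x = x/8,
  ∂F/∂y = y/2.

Since d/dx[F] = ∂F/∂x + (∂F/∂y)·y' = 0, solve for y':
  (∂F/∂y)·y' = -∂F/∂x
  dy/dx = -(∂F/∂x)/(∂F/∂y) = -(x/8)/(y/2) = -x/(4y)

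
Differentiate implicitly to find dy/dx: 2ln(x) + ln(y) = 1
Take d/dx of both sides. Since y is implicitly a function of x, the chain rule attaches a y' = dy/dx factor whenever we differentiate through y.

Set F(x, y) = (left side) − (right side), so the curve is F = 0. Differentiating each term of F:
  d/dx[2ln(x)] = 2/x
  d/dx[ln(y)] = y'/y
  d/dx[-1] = 0

Collecting, the y'-free part is the partial derivative in x and the y' coefficient is the partial derivative in y:
  ∂F/∂x = 2/x
  ∂F/∂y = 1/y

so d/dx[F(x, y(x))] = ∂F/∂x + (∂F/∂y)·y' = 0. Rearranging,
  dy/dx = -(∂F/∂x)/(∂F/∂y) = -(2/x)/(1/y) = -2y/x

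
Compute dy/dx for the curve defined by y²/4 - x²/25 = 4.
Take d/dx of both sides. Since y is implicitly a function of x, the chain rule attaches a y' = dy/dx factor whenever we differentiate through y.

Set F(x, y) = (left side) − (right side), so the curve is F = 0. Differentiating each term of F:
  d/dx[-x^2/25] = -2x/25
  d/dx[y^2/4] = y·y'/2
  d/dx[-4] = 0

Collecting, the y'-free part is the partial derivative in x and the y' coefficient is the partial derivative in y:
  ∂F/∂x = -2x/25
  ∂F/∂y = y/2

so d/dx[F(x, y(x))] = ∂F/∂x + (∂F/∂y)·y' = 0. Rearranging,
  dy/dx = -(∂F/∂x)/(∂F/∂y) = -(-2x/25)/(y/2) = 4x/(25y)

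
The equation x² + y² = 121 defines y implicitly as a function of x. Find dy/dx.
Differentiate both sides with respect to x, treating y as y(x). By the chain rule, any term containing y contributes a factor of y' = dy/dx when we differentiate it.

Move every term to one side and write the relation as F(x, y) = 0. Term by term,
  d/dx[x^2] = 2x
  d/dx[y^2] = 2y·y'
  d/dx[-121] = 0

The pieces without y' make up ∂F/∂x and the coefficient of y' is ∂F/∂y:
  ∂F/∂x = 2x,
  ∂F/∂y = 2y.

Since d/dx[F] = ∂F/∂x + (∂F/∂y)·y' = 0, solve for y':
  (∂F/∂y)·y' = -∂F/∂x
  dy/dx = -(∂F/∂x)/(∂F/∂y) = -(2x)/(2y) = -x/y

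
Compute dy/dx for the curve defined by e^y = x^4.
Apply d/dx to both sides, remembering that y depends on x. Each occurrence of y therefore brings in a y' = dy/dx via the chain rule.

With F(x, y) equal to the left-hand side minus the right, differentiate F term by term:
  d/dx[-x^4] = -4x^3
  d/dx[e^(y)] = y'·e^(y)
Adding these up, d/dx[F] = 0 becomes
  (-4x^3) + (e^(y))·y' = 0,
so isolating y',
  dy/dx = -(-4x^3)/(e^(y)) = 4x^3e^(-y)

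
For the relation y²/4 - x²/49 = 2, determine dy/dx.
Differentiate the relation implicitly: treat y = y(x) and apply the chain rule, so every y-derivative picks up a y' = dy/dx factor.

With everything moved to the left-hand side, differentiate term by term:
  d/dx[-x^2/49] = -2x/49
  d/dx[y^2/4] = y·y'/2
  d/dx[-2] = 0

Separating the contributions that come from x directly and those that come through y:
  without y':      -2x/49
  multiplying y':  y/2

so (-2x/49) + (y/2)·y' = 0, and therefore
  dy/dx = -(-2x/49)/(y/2) = 4x/(49y)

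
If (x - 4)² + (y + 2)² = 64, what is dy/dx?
Take d/dx of both sides. Since y is implicitly a function of x, the chain rule attaches a y' = dy/dx factor whenever we differentiate through y.

Set F(x, y) = (left side) − (right side), so the curve is F = 0. Differentiating each term of F:
  d/dx[(x - 4)^2] = 2x - 8
  d/dx[(y + 2)^2] = 2·y'(y + 2)
  d/dx[-64] = 0

Collecting, the y'-free part is the partial derivative in x and the y' coefficient is the partial derivative in y:
  ∂F/∂x = 2x - 8
  ∂F/∂y = 2y + 4

so d/dx[F(x, y(x))] = ∂F/∂x + (∂F/∂y)·y' = 0. Rearranging,
  dy/dx = -(∂F/∂x)/(∂F/∂y) = -(2x - 8)/(2y + 4) = (4 - x)/(y + 2)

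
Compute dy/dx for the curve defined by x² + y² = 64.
Take d/dx of both sides. Since y is implicitly a function of x, the chain rule attaches a y' = dy/dx factor whenever we differentiate through y.

Set F(x, y) = (left side) − (right side), so the curve is F = 0. Differentiating each term of F:
  d/dx[x^2] = 2x
  d/dx[y^2] = 2y·y'
  d/dx[-64] = 0

Collecting, the y'-free part is the partial derivative in x and the y' coefficient is the partial derivative in y:
  ∂F/∂x = 2x
  ∂F/∂y = 2y

so d/dx[F(x, y(x))] = ∂F/∂x + (∂F/∂y)·y' = 0. Rearranging,
  dy/dx = -(∂F/∂x)/(∂F/∂y) = -(2x)/(2y) = -x/y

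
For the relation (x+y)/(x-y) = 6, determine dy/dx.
Apply d/dx to both sides, remembering that y depends on x. Each occurrence of y therefore brings in a y' = dy/dx via the chain rule.

With F(x, y) equal to the left-hand side minus the right, differentiate F term by term:
  d/dx[(x + y)/(x - y)] = (y' + 1)/(x - y) + (x + y)(y' - 1)/(x - y)^2
  d/dx[-6] = 0
Adding these up, d/dx[F] = 0 becomes
  (1/(x - y) - (x + y)/(x - y)^2) + (1/(x - y) + (x + y)/(x - y)^2)·y' = 0,
so isolating y',
  dy/dx = -(1/(x - y) - (x + y)/(x - y)^2)/(1/(x - y) + (x + y)/(x - y)^2)
        = -(-2y/(x - y)^2)/(2x/(x - y)^2) = y/x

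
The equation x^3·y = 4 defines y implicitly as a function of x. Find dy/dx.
Take d/dx of both sides. Since y is implicitly a function of x, the chain rule attaches a y' = dy/dx factor whenever we differentiate through y.

Set F(x, y) = (left side) − (right side), so the curve is F = 0. Differentiating each term of F:
  d/dx[x^3y] = x^3·y' + 3x^2y
  d/dx[-4] = 0

Collecting, the y'-free part is the partial derivative in x and the y' coefficient is the partial derivative in y:
  ∂F/∂x = 3x^2y
  ∂F/∂y = x^3

so d/dx[F(x, y(x))] = ∂F/∂x + (∂F/∂y)·y' = 0. Rearranging,
  dy/dx = -(∂F/∂x)/(∂F/∂y) = -(3x^2y)/(x^3) = -3y/x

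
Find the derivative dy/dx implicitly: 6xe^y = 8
Apply d/dx to both sides, remembering that y depends on x. Each occurrence of y therefore brings in a y' = dy/dx via the chain rule.

With F(x, y) equal to the left-hand side minus the right, differentiate F term by term:
  d/dx[6x·e^(y)] = 6x·y'·e^(y) + 6e^(y)
  d/dx[-8] = 0
Adding these up, d/dx[F] = 0 becomes
  (6e^(y)) + (6x·e^(y))·y' = 0,
so isolating y',
  dy/dx = -(6e^(y))/(6x·e^(y)) = -1/x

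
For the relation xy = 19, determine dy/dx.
Differentiate both sides with respect to x, treating y as y(x). By the chain rule, any term containing y contributes a factor of y' = dy/dx when we differentiate it.

Move every term to one side and write the relation as F(x, y) = 0. Term by term,
  d/dx[xy] = x·y' + y
  d/dx[-19] = 0

The pieces without y' make up ∂F/∂x and the coefficient of y' is ∂F/∂y:
  ∂F/∂x = y,
  ∂F/∂y = x.

Since d/dx[F] = ∂F/∂x + (∂F/∂y)·y' = 0, solve for y':
  (∂F/∂y)·y' = -∂F/∂x
  dy/dx = -(∂F/∂x)/(∂F/∂y) = -(y)/(x) = -y/x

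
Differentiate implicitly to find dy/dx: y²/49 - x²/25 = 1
Differentiate both sides with respect to x, treating y as y(x). By the chain rule, any term containing y contributes a factor of y' = dy/dx when we differentiate it.

Move every term to one side and write the relation as F(x, y) = 0. Term by term,
  d/dx[-x^2/25] = -2x/25
  d/dx[y^2/49] = 2y·y'/49
  d/dx[-1] = 0

The pieces without y' make up ∂F/∂x and the coefficient of y' is ∂F/∂y:
  ∂F/∂x = -2x/25,
  ∂F/∂y = 2y/49.

Since d/dx[F] = ∂F/∂x + (∂F/∂y)·y' = 0, solve for y':
  (∂F/∂y)·y' = -∂F/∂x
  dy/dx = -(∂F/∂x)/(∂F/∂y) = -(-2x/25)/(2y/49) = 49x/(25y)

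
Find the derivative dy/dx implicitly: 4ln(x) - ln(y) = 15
Take d/dx of both sides. Since y is implicitly a function of x, the chain rule attaches a y' = dy/dx factor whenever we differentiate through y.

Set F(x, y) = (left side) − (right side), so the curve is F = 0. Differentiating each term of F:
  d/dx[4ln(x)] = 4/x
  d/dx[-ln(y)] = -y'/y
  d/dx[-15] = 0

Collecting, the y'-free part is the partial derivative in x and the y' coefficient is the partial derivative in y:
  ∂F/∂x = 4/x
  ∂F/∂y = -1/y

so d/dx[F(x, y(x))] = ∂F/∂x + (∂F/∂y)·y' = 0. Rearranging,
  dy/dx = -(∂F/∂x)/(∂F/∂y) = -(4/x)/(-1/y) = 4y/x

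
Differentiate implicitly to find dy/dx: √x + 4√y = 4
Differentiate the relation implicitly: treat y = y(x) and apply the chain rule, so every y-derivative picks up a y' = dy/dx factor.

With everything moved to the left-hand side, differentiate term by term:
  d/dx[√(x)] = 1/(2√(x))
  d/dx[4√(y)] = 2·y'/√(y)
  d/dx[-4] = 0

Separating the contributions that come from x directly and those that come through y:
  without y':      1/(2√(x))
  multiplying y':  2/√(y)

so (1/(2√(x))) + (2/√(y))·y' = 0, and therefore
  dy/dx = -(1/(2√(x)))/(2/√(y)) = -√(y)/(4√(x))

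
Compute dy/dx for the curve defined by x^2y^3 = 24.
Differentiate the relation implicitly: treat y = y(x) and apply the chain rule, so every y-derivative picks up a y' = dy/dx factor.

With everything moved to the left-hand side, differentiate term by term:
  d/dx[x^2y^3] = 3x^2y^2·y' + 2xy^3
  d/dx[-24] = 0

Separating the contributions that come from x directly and those that come through y:
  without y':      2xy^3
  multiplying y':  3x^2y^2

so (2xy^3) + (3x^2y^2)·y' = 0, and therefore
  dy/dx = -(2xy^3)/(3x^2y^2) = -2y/(3x)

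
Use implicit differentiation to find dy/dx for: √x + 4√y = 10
Take d/dx of both sides. Since y is implicitly a function of x, the chain rule attaches a y' = dy/dx factor whenever we differentiate through y.

Set F(x, y) = (left side) − (right side), so the curve is F = 0. Differentiating each term of F:
  d/dx[√(x)] = 1/(2√(x))
  d/dx[4√(y)] = 2·y'/√(y)
  d/dx[-10] = 0

Collecting, the y'-free part is the partial derivative in x and the y' coefficient is the partial derivative in y:
  ∂F/∂x = 1/(2√(x))
  ∂F/∂y = 2/√(y)

so d/dx[F(x, y(x))] = ∂F/∂x + (∂F/∂y)·y' = 0. Rearranging,
  dy/dx = -(∂F/∂x)/(∂F/∂y) = -(1/(2√(x)))/(2/√(y)) = -√(y)/(4√(x))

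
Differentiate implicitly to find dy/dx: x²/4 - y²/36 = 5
Take d/dx of both sides. Since y is implicitly a function of x, the chain rule attaches a y' = dy/dx factor whenever we differentiate through y.

Set F(x, y) = (left side) − (right side), so the curve is F = 0. Differentiating each term of F:
  d/dx[x^2/4] = x/2
  d/dx[-y^2/36] = -y·y'/18
  d/dx[-5] = 0

Collecting, the y'-free part is the partial derivative in x and the y' coefficient is the partial derivative in y:
  ∂F/∂x = x/2
  ∂F/∂y = -y/18

so d/dx[F(x, y(x))] = ∂F/∂x + (∂F/∂y)·y' = 0. Rearranging,
  dy/dx = -(∂F/∂x)/(∂F/∂y) = -(x/2)/(-y/18) = 9x/y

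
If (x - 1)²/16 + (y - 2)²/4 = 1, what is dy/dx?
Apply d/dx to both sides, remembering that y depends on x. Each occurrence of y therefore brings in a y' = dy/dx via the chain rule.

With F(x, y) equal to the left-hand side minus the right, differentiate F term by term:
  d/dx[(x - 1)^2/16] = x/8 - 1/8
  d/dx[(y - 2)^2/4] = y'(y - 2)/2
  d/dx[-1] = 0
Adding these up, d/dx[F] = 0 becomes
  (x/8 - 1/8) + (y/2 - 1)·y' = 0,
so isolating y',
  dy/dx = -(x/8 - 1/8)/(y/2 - 1)
        = -((x - 1)/8)/((y - 2)/2) = (1 - x)/(4(y - 2))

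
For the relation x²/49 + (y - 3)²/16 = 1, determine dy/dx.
Differentiate the relation implicitly: treat y = y(x) and apply the chain rule, so every y-derivative picks up a y' = dy/dx factor.

With everything moved to the left-hand side, differentiate term by term:
  d/dx[x^2/49] = 2x/49
  d/dx[(y - 3)^2/16] = y'(y - 3)/8
  d/dx[-1] = 0

Separating the contributions that come from x directly and those that come through y:
  without y':      2x/49
  multiplying y':  y/8 - 3/8

so (2x/49) + (y/8 - 3/8)·y' = 0, and therefore
  dy/dx = -(2x/49)/(y/8 - 3/8)
        = -(2x/49)/((y - 3)/8) = -16x/(49y - 147)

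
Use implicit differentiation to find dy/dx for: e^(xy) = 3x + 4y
Take d/dx of both sides. Since y is implicitly a function of x, the chain rule attaches a y' = dy/dx factor whenever we differentiate through y.

Set F(x, y) = (left side) − (right side), so the curve is F = 0. Differentiating each term of F:
  d/dx[-3x] = -3
  d/dx[-4y] = -4·y'
  d/dx[e^(xy)] = (x·y' + y)·e^(xy)

Collecting, the y'-free part is the partial derivative in x and the y' coefficient is the partial derivative in y:
  ∂F/∂x = y·e^(xy) - 3
  ∂F/∂y = x·e^(xy) - 4

so d/dx[F(x, y(x))] = ∂F/∂x + (∂F/∂y)·y' = 0. Rearranging,
  dy/dx = -(∂F/∂x)/(∂F/∂y) = -(y·e^(xy) - 3)/(x·e^(xy) - 4) = (-y·e^(xy) + 3)/(x·e^(xy) - 4)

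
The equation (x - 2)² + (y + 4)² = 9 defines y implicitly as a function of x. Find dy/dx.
Take d/dx of both sides. Since y is implicitly a function of x, the chain rule attaches a y' = dy/dx factor whenever we differentiate through y.

Set F(x, y) = (left side) − (right side), so the curve is F = 0. Differentiating each term of F:
  d/dx[(x - 2)^2] = 2x - 4
  d/dx[(y + 4)^2] = 2·y'(y + 4)
  d/dx[-9] = 0

Collecting, the y'-free part is the partial derivative in x and the y' coefficient is the partial derivative in y:
  ∂F/∂x = 2x - 4
  ∂F/∂y = 2y + 8

so d/dx[F(x, y(x))] = ∂F/∂x + (∂F/∂y)·y' = 0. Rearranging,
  dy/dx = -(∂F/∂x)/(∂F/∂y) = -(2x - 4)/(2y + 8) = (2 - x)/(y + 4)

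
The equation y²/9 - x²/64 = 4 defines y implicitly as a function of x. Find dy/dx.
Apply d/dx to both sides, remembering that y depends on x. Each occurrence of y therefore brings in a y' = dy/dx via the chain rule.

With F(x, y) equal to the left-hand side minus the right, differentiate F term by term:
  d/dx[-x^2/64] = -x/32
  d/dx[y^2/9] = 2y·y'/9
  d/dx[-4] = 0
Adding these up, d/dx[F] = 0 becomes
  (-x/32) + (2y/9)·y' = 0,
so isolating y',
  dy/dx = -(-x/32)/(2y/9) = 9x/(64y)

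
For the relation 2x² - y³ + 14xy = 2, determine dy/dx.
Differentiate the relation implicitly: treat y = y(x) and apply the chain rule, so every y-derivative picks up a y' = dy/dx factor.

With everything moved to the left-hand side, differentiate term by term:
  d/dx[2x^2] = 4x
  d/dx[14xy] = 14x·y' + 14y
  d/dx[-y^3] = -3y^2·y'
  d/dx[-2] = 0

Separating the contributions that come from x directly and those that come through y:
  without y':      4x + 14y
  multiplying y':  14x - 3y^2

so (4x + 14y) + (14x - 3y^2)·y' = 0, and therefore
  dy/dx = -(4x + 14y)/(14x - 3y^2) = 2(-2x - 7y)/(14x - 3y^2)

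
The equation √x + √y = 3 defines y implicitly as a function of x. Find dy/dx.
Differentiate the relation implicitly: treat y = y(x) and apply the chain rule, so every y-derivative picks up a y' = dy/dx factor.

With everything moved to the left-hand side, differentiate term by term:
  d/dx[√(x)] = 1/(2√(x))
  d/dx[√(y)] = y'/(2√(y))
  d/dx[-3] = 0

Separating the contributions that come from x directly and those that come through y:
  without y':      1/(2√(x))
  multiplying y':  1/(2√(y))

so (1/(2√(x))) + (1/(2√(y)))·y' = 0, and therefore
  dy/dx = -(1/(2√(x)))/(1/(2√(y))) = -√(y)/√(x)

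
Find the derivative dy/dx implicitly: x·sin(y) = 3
Differentiate both sides with respect to x, treating y as y(x). By the chain rule, any term containing y contributes a factor of y' = dy/dx when we differentiate it.

Move every term to one side and write the relation as F(x, y) = 0. Term by term,
  d/dx[x·sin(y)] = x·y'·cos(y) + sin(y)
  d/dx[-3] = 0

The pieces without y' make up ∂F/∂x and the coefficient of y' is ∂F/∂y:
  ∂F/∂x = sin(y),
  ∂F/∂y = x·cos(y).

Since d/dx[F] = ∂F/∂x + (∂F/∂y)·y' = 0, solve for y':
  (∂F/∂y)·y' = -∂F/∂x
  dy/dx = -(∂F/∂x)/(∂F/∂y) = -(sin(y))/(x·cos(y)) = -tan(y)/x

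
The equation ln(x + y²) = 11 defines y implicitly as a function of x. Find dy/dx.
Apply d/dx to both sides, remembering that y depends on x. Each occurrence of y therefore brings in a y' = dy/dx via the chain rule.

With F(x, y) equal to the left-hand side minus the right, differentiate F term by term:
  d/dx[ln(x + y^2)] = (2y·y' + 1)/(x + y^2)
  d/dx[-11] = 0
Adding these up, d/dx[F] = 0 becomes
  (1/(x + y^2)) + (2y/(x + y^2))·y' = 0,
so isolating y',
  dy/dx = -(1/(x + y^2))/(2y/(x + y^2)) = -1/(2y)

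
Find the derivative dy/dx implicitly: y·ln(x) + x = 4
Take d/dx of both sides. Since y is implicitly a function of x, the chain rule attaches a y' = dy/dx factor whenever we differentiate through y.

Set F(x, y) = (left side) − (right side), so the curve is F = 0. Differentiating each term of F:
  d/dx[x] = 1
  d/dx[y·ln(x)] = y'·ln(x) + y/x
  d/dx[-4] = 0

Collecting, the y'-free part is the partial derivative in x and the y' coefficient is the partial derivative in y:
  ∂F/∂x = 1 + y/x
  ∂F/∂y = ln(x)

so d/dx[F(x, y(x))] = ∂F/∂x + (∂F/∂y)·y' = 0. Rearranging,
  dy/dx = -(∂F/∂x)/(∂F/∂y) = -(1 + y/x)/(ln(x))
        = -((x + y)/x)/(ln(x)) = (-x - y)/(x·ln(x))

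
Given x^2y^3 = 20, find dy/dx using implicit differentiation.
Differentiate the relation implicitly: treat y = y(x) and apply the chain rule, so every y-derivative picks up a y' = dy/dx factor.

With everything moved to the left-hand side, differentiate term by term:
  d/dx[x^2y^3] = 3x^2y^2·y' + 2xy^3
  d/dx[-20] = 0

Separating the contributions that come from x directly and those that come through y:
  without y':      2xy^3
  multiplying y':  3x^2y^2

so (2xy^3) + (3x^2y^2)·y' = 0, and therefore
  dy/dx = -(2xy^3)/(3x^2y^2) = -2y/(3x)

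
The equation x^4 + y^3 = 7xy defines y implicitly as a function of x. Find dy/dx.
Take d/dx of both sides. Since y is implicitly a function of x, the chain rule attaches a y' = dy/dx factor whenever we differentiate through y.

Set F(x, y) = (left side) − (right side), so the curve is F = 0. Differentiating each term of F:
  d/dx[x^4] = 4x^3
  d/dx[-7xy] = -7x·y' - 7y
  d/dx[y^3] = 3y^2·y'

Collecting, the y'-free part is the partial derivative in x and the y' coefficient is the partial derivative in y:
  ∂F/∂x = 4x^3 - 7y
  ∂F/∂y = -7x + 3y^2

so d/dx[F(x, y(x))] = ∂F/∂x + (∂F/∂y)·y' = 0. Rearranging,
  dy/dx = -(∂F/∂x)/(∂F/∂y) = -(4x^3 - 7y)/(-7x + 3y^2) = (4x^3 - 7y)/(7x - 3y^2)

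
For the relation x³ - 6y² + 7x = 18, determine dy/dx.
Take d/dx of both sides. Since y is implicitly a function of x, the chain rule attaches a y' = dy/dx factor whenever we differentiate through y.

Set F(x, y) = (left side) − (right side), so the curve is F = 0. Differentiating each term of F:
  d/dx[x^3] = 3x^2
  d/dx[7x] = 7
  d/dx[-6y^2] = -12y·y'
  d/dx[-18] = 0

Collecting, the y'-free part is the partial derivative in x and the y' coefficient is the partial derivative in y:
  ∂F/∂x = 3x^2 + 7
  ∂F/∂y = -12y

so d/dx[F(x, y(x))] = ∂F/∂x + (∂F/∂y)·y' = 0. Rearranging,
  dy/dx = -(∂F/∂x)/(∂F/∂y) = -(3x^2 + 7)/(-12y) = (3x^2 + 7)/(12y)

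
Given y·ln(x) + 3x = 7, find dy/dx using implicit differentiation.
Differentiate both sides with respect to x, treating y as y(x). By the chain rule, any term containing y contributes a factor of y' = dy/dx when we differentiate it.

Move every term to one side and write the relation as F(x, y) = 0. Term by term,
  d/dx[3x] = 3
  d/dx[y·ln(x)] = y'·ln(x) + y/x
  d/dx[-7] = 0

The pieces without y' make up ∂F/∂x and the coefficient of y' is ∂F/∂y:
  ∂F/∂x = 3 + y/x,
  ∂F/∂y = ln(x).

Since d/dx[F] = ∂F/∂x + (∂F/∂y)·y' = 0, solve for y':
  (∂F/∂y)·y' = -∂F/∂x
  dy/dx = -(∂F/∂x)/(∂F/∂y) = -(3 + y/x)/(ln(x))
        = -((3x + y)/x)/(ln(x)) = (-3x - y)/(x·ln(x))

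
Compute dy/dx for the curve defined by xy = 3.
Apply d/dx to both sides, remembering that y depends on x. Each occurrence of y therefore brings in a y' = dy/dx via the chain rule.

With F(x, y) equal to the left-hand side minus the right, differentiate F term by term:
  d/dx[xy] = x·y' + y
  d/dx[-3] = 0
Adding these up, d/dx[F] = 0 becomes
  (y) + (x)·y' = 0,
so isolating y',
  dy/dx = -(y)/(x) = -y/x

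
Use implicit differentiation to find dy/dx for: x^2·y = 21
Apply d/dx to both sides, remembering that y depends on x. Each occurrence of y therefore brings in a y' = dy/dx via the chain rule.

With F(x, y) equal to the left-hand side minus the right, differentiate F term by term:
  d/dx[x^2y] = x^2·y' + 2xy
  d/dx[-21] = 0
Adding these up, d/dx[F] = 0 becomes
  (2xy) + (x^2)·y' = 0,
so isolating y',
  dy/dx = -(2xy)/(x^2) = -2y/x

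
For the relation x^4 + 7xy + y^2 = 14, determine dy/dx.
Differentiate both sides with respect to x, treating y as y(x). By the chain rule, any term containing y contributes a factor of y' = dy/dx when we differentiate it.

Move every term to one side and write the relation as F(x, y) = 0. Term by term,
  d/dx[x^4] = 4x^3
  d/dx[7xy] = 7x·y' + 7y
  d/dx[y^2] = 2y·y'
  d/dx[-14] = 0

The pieces without y' make up ∂F/∂x and the coefficient of y' is ∂F/∂y:
  ∂F/∂x = 4x^3 + 7y,
  ∂F/∂y = 7x + 2y.

Since d/dx[F] = ∂F/∂x + (∂F/∂y)·y' = 0, solve for y':
  (∂F/∂y)·y' = -∂F/∂x
  dy/dx = -(∂F/∂x)/(∂F/∂y) = -(4x^3 + 7y)/(7x + 2y) = (-4x^3 - 7y)/(7x + 2y)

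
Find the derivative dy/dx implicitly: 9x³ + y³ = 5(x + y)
Apply d/dx to both sides, remembering that y depends on x. Each occurrence of y therefore brings in a y' = dy/dx via the chain rule.

With F(x, y) equal to the left-hand side minus the right, differentiate F term by term:
  d/dx[9x^3] = 27x^2
  d/dx[-5x] = -5
  d/dx[y^3] = 3y^2·y'
  d/dx[-5y] = -5·y'
Adding these up, d/dx[F] = 0 becomes
  (27x^2 - 5) + (3y^2 - 5)·y' = 0,
so isolating y',
  dy/dx = -(27x^2 - 5)/(3y^2 - 5) = (5 - 27x^2)/(3y^2 - 5)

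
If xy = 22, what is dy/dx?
Apply d/dx to both sides, remembering that y depends on x. Each occurrence of y therefore brings in a y' = dy/dx via the chain rule.

With F(x, y) equal to the left-hand side minus the right, differentiate F term by term:
  d/dx[xy] = x·y' + y
  d/dx[-22] = 0
Adding these up, d/dx[F] = 0 becomes
  (y) + (x)·y' = 0,
so isolating y',
  dy/dx = -(y)/(x) = -y/x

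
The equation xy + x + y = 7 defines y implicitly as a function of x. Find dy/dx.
Differentiate the relation implicitly: treat y = y(x) and apply the chain rule, so every y-derivative picks up a y' = dy/dx factor.

With everything moved to the left-hand side, differentiate term by term:
  d/dx[xy] = x·y' + y
  d/dx[x] = 1
  d/dx[y] = y'
  d/dx[-7] = 0

Separating the contributions that come from x directly and those that come through y:
  without y':      y + 1
  multiplying y':  x + 1

so (y + 1) + (x + 1)·y' = 0, and therefore
  dy/dx = -(y + 1)/(x + 1) = (-y - 1)/(x + 1)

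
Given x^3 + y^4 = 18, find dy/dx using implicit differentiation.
Differentiate both sides with respect to x, treating y as y(x). By the chain rule, any term containing y contributes a factor of y' = dy/dx when we differentiate it.

Move every term to one side and write the relation as F(x, y) = 0. Term by term,
  d/dx[x^3] = 3x^2
  d/dx[y^4] = 4y^3·y'
  d/dx[-18] = 0

The pieces without y' make up ∂F/∂x and the coefficient of y' is ∂F/∂y:
  ∂F/∂x = 3x^2,
  ∂F/∂y = 4y^3.

Since d/dx[F] = ∂F/∂x + (∂F/∂y)·y' = 0, solve for y':
  (∂F/∂y)·y' = -∂F/∂x
  dy/dx = -(∂F/∂x)/(∂F/∂y) = -(3x^2)/(4y^3) = -3x^2/(4y^3)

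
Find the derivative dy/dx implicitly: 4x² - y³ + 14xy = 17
Differentiate the relation implicitly: treat y = y(x) and apply the chain rule, so every y-derivative picks up a y' = dy/dx factor.

With everything moved to the left-hand side, differentiate term by term:
  d/dx[4x^2] = 8x
  d/dx[14xy] = 14x·y' + 14y
  d/dx[-y^3] = -3y^2·y'
  d/dx[-17] = 0

Separating the contributions that come from x directly and those that come through y:
  without y':      8x + 14y
  multiplying y':  14x - 3y^2

so (8x + 14y) + (14x - 3y^2)·y' = 0, and therefore
  dy/dx = -(8x + 14y)/(14x - 3y^2) = 2(-4x - 7y)/(14x - 3y^2)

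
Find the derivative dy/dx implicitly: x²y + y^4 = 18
Take d/dx of both sides. Since y is implicitly a function of x, the chain rule attaches a y' = dy/dx factor whenever we differentiate through y.

Set F(x, y) = (left side) − (right side), so the curve is F = 0. Differentiating each term of F:
  d/dx[x^2y] = x^2·y' + 2xy
  d/dx[y^4] = 4y^3·y'
  d/dx[-18] = 0

Collecting, the y'-free part is the partial derivative in x and the y' coefficient is the partial derivative in y:
  ∂F/∂x = 2xy
  ∂F/∂y = x^2 + 4y^3

so d/dx[F(x, y(x))] = ∂F/∂x + (∂F/∂y)·y' = 0. Rearranging,
  dy/dx = -(∂F/∂x)/(∂F/∂y) = -(2xy)/(x^2 + 4y^3) = -2xy/(x^2 + 4y^3)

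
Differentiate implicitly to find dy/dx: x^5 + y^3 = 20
Take d/dx of both sides. Since y is implicitly a function of x, the chain rule attaches a y' = dy/dx factor whenever we differentiate through y.

Set F(x, y) = (left side) − (right side), so the curve is F = 0. Differentiating each term of F:
  d/dx[x^5] = 5x^4
  d/dx[y^3] = 3y^2·y'
  d/dx[-20] = 0

Collecting, the y'-free part is the partial derivative in x and the y' coefficient is the partial derivative in y:
  ∂F/∂x = 5x^4
  ∂F/∂y = 3y^2

so d/dx[F(x, y(x))] = ∂F/∂x + (∂F/∂y)·y' = 0. Rearranging,
  dy/dx = -(∂F/∂x)/(∂F/∂y) = -(5x^4)/(3y^2) = -5x^4/(3y^2)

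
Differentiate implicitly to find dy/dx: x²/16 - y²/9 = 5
Take d/dx of both sides. Since y is implicitly a function of x, the chain rule attaches a y' = dy/dx factor whenever we differentiate through y.

Set F(x, y) = (left side) − (right side), so the curve is F = 0. Differentiating each term of F:
  d/dx[x^2/16] = x/8
  d/dx[-y^2/9] = -2y·y'/9
  d/dx[-5] = 0

Collecting, the y'-free part is the partial derivative in x and the y' coefficient is the partial derivative in y:
  ∂F/∂x = x/8
  ∂F/∂y = -2y/9

so d/dx[F(x, y(x))] = ∂F/∂x + (∂F/∂y)·y' = 0. Rearranging,
  dy/dx = -(∂F/∂x)/(∂F/∂y) = -(x/8)/(-2y/9) = 9x/(16y)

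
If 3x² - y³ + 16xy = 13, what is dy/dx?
Differentiate the relation implicitly: treat y = y(x) and apply the chain rule, so every y-derivative picks up a y' = dy/dx factor.

With everything moved to the left-hand side, differentiate term by term:
  d/dx[3x^2] = 6x
  d/dx[16xy] = 16x·y' + 16y
  d/dx[-y^3] = -3y^2·y'
  d/dx[-13] = 0

Separating the contributions that come from x directly and those that come through y:
  without y':      6x + 16y
  multiplying y':  16x - 3y^2

so (6x + 16y) + (16x - 3y^2)·y' = 0, and therefore
  dy/dx = -(6x + 16y)/(16x - 3y^2) = 2(-3x - 8y)/(16x - 3y^2)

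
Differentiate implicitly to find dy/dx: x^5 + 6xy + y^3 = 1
Apply d/dx to both sides, remembering that y depends on x. Each occurrence of y therefore brings in a y' = dy/dx via the chain rule.

With F(x, y) equal to the left-hand side minus the right, differentiate F term by term:
  d/dx[x^5] = 5x^4
  d/dx[6xy] = 6x·y' + 6y
  d/dx[y^3] = 3y^2·y'
  d/dx[-1] = 0
Adding these up, d/dx[F] = 0 becomes
  (5x^4 + 6y) + (6x + 3y^2)·y' = 0,
so isolating y',
  dy/dx = -(5x^4 + 6y)/(6x + 3y^2) = (-5x^4 - 6y)/(3(2x + y^2))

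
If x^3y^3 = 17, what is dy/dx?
Differentiate both sides with respect to x, treating y as y(x). By the chain rule, any term containing y contributes a factor of y' = dy/dx when we differentiate it.

Move every term to one side and write the relation as F(x, y) = 0. Term by term,
  d/dx[x^3y^3] = 3x^3y^2·y' + 3x^2y^3
  d/dx[-17] = 0

The pieces without y' make up ∂F/∂x and the coefficient of y' is ∂F/∂y:
  ∂F/∂x = 3x^2y^3,
  ∂F/∂y = 3x^3y^2.

Since d/dx[F] = ∂F/∂x + (∂F/∂y)·y' = 0, solve for y':
  (∂F/∂y)·y' = -∂F/∂x
  dy/dx = -(∂F/∂x)/(∂F/∂y) = -(3x^2y^3)/(3x^3y^2) = -y/x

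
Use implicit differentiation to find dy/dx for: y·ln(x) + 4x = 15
Differentiate both sides with respect to x, treating y as y(x). By the chain rule, any term containing y contributes a factor of y' = dy/dx when we differentiate it.

Move every term to one side and write the relation as F(x, y) = 0. Term by term,
  d/dx[4x] = 4
  d/dx[y·ln(x)] = y'·ln(x) + y/x
  d/dx[-15] = 0

The pieces without y' make up ∂F/∂x and the coefficient of y' is ∂F/∂y:
  ∂F/∂x = 4 + y/x,
  ∂F/∂y = ln(x).

Since d/dx[F] = ∂F/∂x + (∂F/∂y)·y' = 0, solve for y':
  (∂F/∂y)·y' = -∂F/∂x
  dy/dx = -(∂F/∂x)/(∂F/∂y) = -(4 + y/x)/(ln(x))
        = -((4x + y)/x)/(ln(x)) = (-4x - y)/(x·ln(x))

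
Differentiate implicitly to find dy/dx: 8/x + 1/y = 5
Differentiate the relation implicitly: treat y = y(x) and apply the chain rule, so every y-derivative picks up a y' = dy/dx factor.

With everything moved to the left-hand side, differentiate term by term:
  d/dx[1/y] = -y'/y^2
  d/dx[8/x] = -8/x^2
  d/dx[-5] = 0

Separating the contributions that come from x directly and those that come through y:
  without y':      -8/x^2
  multiplying y':  -1/y^2

so (-8/x^2) + (-1/y^2)·y' = 0, and therefore
  dy/dx = -(-8/x^2)/(-1/y^2) = -8y^2/x^2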